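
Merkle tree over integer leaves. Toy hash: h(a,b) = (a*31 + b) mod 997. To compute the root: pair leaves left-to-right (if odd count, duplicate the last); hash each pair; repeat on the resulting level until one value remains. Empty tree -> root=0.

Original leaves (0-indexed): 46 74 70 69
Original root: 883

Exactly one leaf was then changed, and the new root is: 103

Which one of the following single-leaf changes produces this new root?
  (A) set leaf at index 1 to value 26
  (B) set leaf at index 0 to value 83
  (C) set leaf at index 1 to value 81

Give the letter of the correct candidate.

Original leaves: [46, 74, 70, 69]
Target new root: 103
Try each candidate change and compute the resulting root:
Candidate A: set leaf[1] = 26 -> leaves = [46, 26, 70, 69]
  L0: [46, 26, 70, 69]
  L1: h(46,26)=(46*31+26)%997=455 h(70,69)=(70*31+69)%997=245 -> [455, 245]
  L2: h(455,245)=(455*31+245)%997=392 -> [392]
  root = 392 != target 103
Candidate B: set leaf[0] = 83 -> leaves = [83, 74, 70, 69]
  L0: [83, 74, 70, 69]
  L1: h(83,74)=(83*31+74)%997=653 h(70,69)=(70*31+69)%997=245 -> [653, 245]
  L2: h(653,245)=(653*31+245)%997=548 -> [548]
  root = 548 != target 103
Candidate C: set leaf[1] = 81 -> leaves = [46, 81, 70, 69]
  L0: [46, 81, 70, 69]
  L1: h(46,81)=(46*31+81)%997=510 h(70,69)=(70*31+69)%997=245 -> [510, 245]
  L2: h(510,245)=(510*31+245)%997=103 -> [103]
  root = 103 == target 103  ** MATCH **
Candidate C produces the target root.

Answer: C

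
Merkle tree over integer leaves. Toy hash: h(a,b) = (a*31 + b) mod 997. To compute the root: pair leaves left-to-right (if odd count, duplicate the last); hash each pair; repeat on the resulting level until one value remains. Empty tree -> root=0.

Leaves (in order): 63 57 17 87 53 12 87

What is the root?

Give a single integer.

L0: [63, 57, 17, 87, 53, 12, 87]
L1: h(63,57)=(63*31+57)%997=16 h(17,87)=(17*31+87)%997=614 h(53,12)=(53*31+12)%997=658 h(87,87)=(87*31+87)%997=790 -> [16, 614, 658, 790]
L2: h(16,614)=(16*31+614)%997=113 h(658,790)=(658*31+790)%997=251 -> [113, 251]
L3: h(113,251)=(113*31+251)%997=763 -> [763]

Answer: 763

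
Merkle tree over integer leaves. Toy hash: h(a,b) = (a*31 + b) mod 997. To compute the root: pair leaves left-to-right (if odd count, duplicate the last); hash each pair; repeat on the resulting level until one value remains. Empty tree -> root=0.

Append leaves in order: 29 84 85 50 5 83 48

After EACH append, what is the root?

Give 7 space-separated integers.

Answer: 29 983 292 257 126 628 929

Derivation:
After append 29 (leaves=[29]):
  L0: [29]
  root=29
After append 84 (leaves=[29, 84]):
  L0: [29, 84]
  L1: h(29,84)=(29*31+84)%997=983 -> [983]
  root=983
After append 85 (leaves=[29, 84, 85]):
  L0: [29, 84, 85]
  L1: h(29,84)=(29*31+84)%997=983 h(85,85)=(85*31+85)%997=726 -> [983, 726]
  L2: h(983,726)=(983*31+726)%997=292 -> [292]
  root=292
After append 50 (leaves=[29, 84, 85, 50]):
  L0: [29, 84, 85, 50]
  L1: h(29,84)=(29*31+84)%997=983 h(85,50)=(85*31+50)%997=691 -> [983, 691]
  L2: h(983,691)=(983*31+691)%997=257 -> [257]
  root=257
After append 5 (leaves=[29, 84, 85, 50, 5]):
  L0: [29, 84, 85, 50, 5]
  L1: h(29,84)=(29*31+84)%997=983 h(85,50)=(85*31+50)%997=691 h(5,5)=(5*31+5)%997=160 -> [983, 691, 160]
  L2: h(983,691)=(983*31+691)%997=257 h(160,160)=(160*31+160)%997=135 -> [257, 135]
  L3: h(257,135)=(257*31+135)%997=126 -> [126]
  root=126
After append 83 (leaves=[29, 84, 85, 50, 5, 83]):
  L0: [29, 84, 85, 50, 5, 83]
  L1: h(29,84)=(29*31+84)%997=983 h(85,50)=(85*31+50)%997=691 h(5,83)=(5*31+83)%997=238 -> [983, 691, 238]
  L2: h(983,691)=(983*31+691)%997=257 h(238,238)=(238*31+238)%997=637 -> [257, 637]
  L3: h(257,637)=(257*31+637)%997=628 -> [628]
  root=628
After append 48 (leaves=[29, 84, 85, 50, 5, 83, 48]):
  L0: [29, 84, 85, 50, 5, 83, 48]
  L1: h(29,84)=(29*31+84)%997=983 h(85,50)=(85*31+50)%997=691 h(5,83)=(5*31+83)%997=238 h(48,48)=(48*31+48)%997=539 -> [983, 691, 238, 539]
  L2: h(983,691)=(983*31+691)%997=257 h(238,539)=(238*31+539)%997=938 -> [257, 938]
  L3: h(257,938)=(257*31+938)%997=929 -> [929]
  root=929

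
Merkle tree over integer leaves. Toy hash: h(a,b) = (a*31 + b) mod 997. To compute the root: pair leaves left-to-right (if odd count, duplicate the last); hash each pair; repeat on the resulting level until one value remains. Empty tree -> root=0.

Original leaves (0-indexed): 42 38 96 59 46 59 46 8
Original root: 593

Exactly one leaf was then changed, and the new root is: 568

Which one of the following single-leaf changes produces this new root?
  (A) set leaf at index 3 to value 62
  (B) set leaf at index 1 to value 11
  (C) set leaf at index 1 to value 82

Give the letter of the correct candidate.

Answer: B

Derivation:
Original leaves: [42, 38, 96, 59, 46, 59, 46, 8]
Target new root: 568
Try each candidate change and compute the resulting root:
Candidate A: set leaf[3] = 62 -> leaves = [42, 38, 96, 62, 46, 59, 46, 8]
  L0: [42, 38, 96, 62, 46, 59, 46, 8]
  L1: h(42,38)=(42*31+38)%997=343 h(96,62)=(96*31+62)%997=47 h(46,59)=(46*31+59)%997=488 h(46,8)=(46*31+8)%997=437 -> [343, 47, 488, 437]
  L2: h(343,47)=(343*31+47)%997=710 h(488,437)=(488*31+437)%997=610 -> [710, 610]
  L3: h(710,610)=(710*31+610)%997=686 -> [686]
  root = 686 != target 568
Candidate B: set leaf[1] = 11 -> leaves = [42, 11, 96, 59, 46, 59, 46, 8]
  L0: [42, 11, 96, 59, 46, 59, 46, 8]
  L1: h(42,11)=(42*31+11)%997=316 h(96,59)=(96*31+59)%997=44 h(46,59)=(46*31+59)%997=488 h(46,8)=(46*31+8)%997=437 -> [316, 44, 488, 437]
  L2: h(316,44)=(316*31+44)%997=867 h(488,437)=(488*31+437)%997=610 -> [867, 610]
  L3: h(867,610)=(867*31+610)%997=568 -> [568]
  root = 568 == target 568  ** MATCH **
Candidate C: set leaf[1] = 82 -> leaves = [42, 82, 96, 59, 46, 59, 46, 8]
  L0: [42, 82, 96, 59, 46, 59, 46, 8]
  L1: h(42,82)=(42*31+82)%997=387 h(96,59)=(96*31+59)%997=44 h(46,59)=(46*31+59)%997=488 h(46,8)=(46*31+8)%997=437 -> [387, 44, 488, 437]
  L2: h(387,44)=(387*31+44)%997=77 h(488,437)=(488*31+437)%997=610 -> [77, 610]
  L3: h(77,610)=(77*31+610)%997=6 -> [6]
  root = 6 != target 568
Candidate B produces the target root.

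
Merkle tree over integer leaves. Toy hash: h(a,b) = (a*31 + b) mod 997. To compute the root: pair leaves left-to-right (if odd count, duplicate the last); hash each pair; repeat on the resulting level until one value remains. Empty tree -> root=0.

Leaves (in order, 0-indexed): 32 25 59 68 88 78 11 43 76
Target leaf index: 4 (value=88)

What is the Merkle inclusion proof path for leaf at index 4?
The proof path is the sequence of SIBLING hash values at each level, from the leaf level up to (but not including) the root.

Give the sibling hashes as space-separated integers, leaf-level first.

L0 (leaves): [32, 25, 59, 68, 88, 78, 11, 43, 76], target index=4
L1: h(32,25)=(32*31+25)%997=20 [pair 0] h(59,68)=(59*31+68)%997=900 [pair 1] h(88,78)=(88*31+78)%997=812 [pair 2] h(11,43)=(11*31+43)%997=384 [pair 3] h(76,76)=(76*31+76)%997=438 [pair 4] -> [20, 900, 812, 384, 438]
  Sibling for proof at L0: 78
L2: h(20,900)=(20*31+900)%997=523 [pair 0] h(812,384)=(812*31+384)%997=631 [pair 1] h(438,438)=(438*31+438)%997=58 [pair 2] -> [523, 631, 58]
  Sibling for proof at L1: 384
L3: h(523,631)=(523*31+631)%997=892 [pair 0] h(58,58)=(58*31+58)%997=859 [pair 1] -> [892, 859]
  Sibling for proof at L2: 523
L4: h(892,859)=(892*31+859)%997=595 [pair 0] -> [595]
  Sibling for proof at L3: 859
Root: 595
Proof path (sibling hashes from leaf to root): [78, 384, 523, 859]

Answer: 78 384 523 859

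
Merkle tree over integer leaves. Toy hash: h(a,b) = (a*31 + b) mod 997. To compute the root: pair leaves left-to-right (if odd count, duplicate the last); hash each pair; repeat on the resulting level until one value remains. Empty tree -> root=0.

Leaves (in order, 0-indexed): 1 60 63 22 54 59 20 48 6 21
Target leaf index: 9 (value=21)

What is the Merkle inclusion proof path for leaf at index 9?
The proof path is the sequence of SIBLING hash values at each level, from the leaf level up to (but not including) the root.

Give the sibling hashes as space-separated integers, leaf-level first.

L0 (leaves): [1, 60, 63, 22, 54, 59, 20, 48, 6, 21], target index=9
L1: h(1,60)=(1*31+60)%997=91 [pair 0] h(63,22)=(63*31+22)%997=978 [pair 1] h(54,59)=(54*31+59)%997=736 [pair 2] h(20,48)=(20*31+48)%997=668 [pair 3] h(6,21)=(6*31+21)%997=207 [pair 4] -> [91, 978, 736, 668, 207]
  Sibling for proof at L0: 6
L2: h(91,978)=(91*31+978)%997=808 [pair 0] h(736,668)=(736*31+668)%997=553 [pair 1] h(207,207)=(207*31+207)%997=642 [pair 2] -> [808, 553, 642]
  Sibling for proof at L1: 207
L3: h(808,553)=(808*31+553)%997=676 [pair 0] h(642,642)=(642*31+642)%997=604 [pair 1] -> [676, 604]
  Sibling for proof at L2: 642
L4: h(676,604)=(676*31+604)%997=623 [pair 0] -> [623]
  Sibling for proof at L3: 676
Root: 623
Proof path (sibling hashes from leaf to root): [6, 207, 642, 676]

Answer: 6 207 642 676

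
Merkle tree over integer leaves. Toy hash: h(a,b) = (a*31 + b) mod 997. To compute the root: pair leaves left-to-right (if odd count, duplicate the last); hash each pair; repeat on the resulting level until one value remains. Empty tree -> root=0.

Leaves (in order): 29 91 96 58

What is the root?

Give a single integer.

Answer: 823

Derivation:
L0: [29, 91, 96, 58]
L1: h(29,91)=(29*31+91)%997=990 h(96,58)=(96*31+58)%997=43 -> [990, 43]
L2: h(990,43)=(990*31+43)%997=823 -> [823]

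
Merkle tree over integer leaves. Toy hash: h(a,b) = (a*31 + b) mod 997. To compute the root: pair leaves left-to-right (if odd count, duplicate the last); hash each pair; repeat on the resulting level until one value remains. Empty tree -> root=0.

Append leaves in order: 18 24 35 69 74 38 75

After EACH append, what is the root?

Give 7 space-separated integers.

Answer: 18 582 219 253 868 713 781

Derivation:
After append 18 (leaves=[18]):
  L0: [18]
  root=18
After append 24 (leaves=[18, 24]):
  L0: [18, 24]
  L1: h(18,24)=(18*31+24)%997=582 -> [582]
  root=582
After append 35 (leaves=[18, 24, 35]):
  L0: [18, 24, 35]
  L1: h(18,24)=(18*31+24)%997=582 h(35,35)=(35*31+35)%997=123 -> [582, 123]
  L2: h(582,123)=(582*31+123)%997=219 -> [219]
  root=219
After append 69 (leaves=[18, 24, 35, 69]):
  L0: [18, 24, 35, 69]
  L1: h(18,24)=(18*31+24)%997=582 h(35,69)=(35*31+69)%997=157 -> [582, 157]
  L2: h(582,157)=(582*31+157)%997=253 -> [253]
  root=253
After append 74 (leaves=[18, 24, 35, 69, 74]):
  L0: [18, 24, 35, 69, 74]
  L1: h(18,24)=(18*31+24)%997=582 h(35,69)=(35*31+69)%997=157 h(74,74)=(74*31+74)%997=374 -> [582, 157, 374]
  L2: h(582,157)=(582*31+157)%997=253 h(374,374)=(374*31+374)%997=4 -> [253, 4]
  L3: h(253,4)=(253*31+4)%997=868 -> [868]
  root=868
After append 38 (leaves=[18, 24, 35, 69, 74, 38]):
  L0: [18, 24, 35, 69, 74, 38]
  L1: h(18,24)=(18*31+24)%997=582 h(35,69)=(35*31+69)%997=157 h(74,38)=(74*31+38)%997=338 -> [582, 157, 338]
  L2: h(582,157)=(582*31+157)%997=253 h(338,338)=(338*31+338)%997=846 -> [253, 846]
  L3: h(253,846)=(253*31+846)%997=713 -> [713]
  root=713
After append 75 (leaves=[18, 24, 35, 69, 74, 38, 75]):
  L0: [18, 24, 35, 69, 74, 38, 75]
  L1: h(18,24)=(18*31+24)%997=582 h(35,69)=(35*31+69)%997=157 h(74,38)=(74*31+38)%997=338 h(75,75)=(75*31+75)%997=406 -> [582, 157, 338, 406]
  L2: h(582,157)=(582*31+157)%997=253 h(338,406)=(338*31+406)%997=914 -> [253, 914]
  L3: h(253,914)=(253*31+914)%997=781 -> [781]
  root=781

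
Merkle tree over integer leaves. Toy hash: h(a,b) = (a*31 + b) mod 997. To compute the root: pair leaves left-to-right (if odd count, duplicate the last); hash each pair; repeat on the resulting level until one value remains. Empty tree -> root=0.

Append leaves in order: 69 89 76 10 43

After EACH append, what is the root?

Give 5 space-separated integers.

After append 69 (leaves=[69]):
  L0: [69]
  root=69
After append 89 (leaves=[69, 89]):
  L0: [69, 89]
  L1: h(69,89)=(69*31+89)%997=234 -> [234]
  root=234
After append 76 (leaves=[69, 89, 76]):
  L0: [69, 89, 76]
  L1: h(69,89)=(69*31+89)%997=234 h(76,76)=(76*31+76)%997=438 -> [234, 438]
  L2: h(234,438)=(234*31+438)%997=713 -> [713]
  root=713
After append 10 (leaves=[69, 89, 76, 10]):
  L0: [69, 89, 76, 10]
  L1: h(69,89)=(69*31+89)%997=234 h(76,10)=(76*31+10)%997=372 -> [234, 372]
  L2: h(234,372)=(234*31+372)%997=647 -> [647]
  root=647
After append 43 (leaves=[69, 89, 76, 10, 43]):
  L0: [69, 89, 76, 10, 43]
  L1: h(69,89)=(69*31+89)%997=234 h(76,10)=(76*31+10)%997=372 h(43,43)=(43*31+43)%997=379 -> [234, 372, 379]
  L2: h(234,372)=(234*31+372)%997=647 h(379,379)=(379*31+379)%997=164 -> [647, 164]
  L3: h(647,164)=(647*31+164)%997=281 -> [281]
  root=281

Answer: 69 234 713 647 281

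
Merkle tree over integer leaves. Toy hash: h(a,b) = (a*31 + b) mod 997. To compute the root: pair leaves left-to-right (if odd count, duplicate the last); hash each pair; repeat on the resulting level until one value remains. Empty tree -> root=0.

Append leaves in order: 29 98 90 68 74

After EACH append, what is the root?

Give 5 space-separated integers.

Answer: 29 0 886 864 866

Derivation:
After append 29 (leaves=[29]):
  L0: [29]
  root=29
After append 98 (leaves=[29, 98]):
  L0: [29, 98]
  L1: h(29,98)=(29*31+98)%997=0 -> [0]
  root=0
After append 90 (leaves=[29, 98, 90]):
  L0: [29, 98, 90]
  L1: h(29,98)=(29*31+98)%997=0 h(90,90)=(90*31+90)%997=886 -> [0, 886]
  L2: h(0,886)=(0*31+886)%997=886 -> [886]
  root=886
After append 68 (leaves=[29, 98, 90, 68]):
  L0: [29, 98, 90, 68]
  L1: h(29,98)=(29*31+98)%997=0 h(90,68)=(90*31+68)%997=864 -> [0, 864]
  L2: h(0,864)=(0*31+864)%997=864 -> [864]
  root=864
After append 74 (leaves=[29, 98, 90, 68, 74]):
  L0: [29, 98, 90, 68, 74]
  L1: h(29,98)=(29*31+98)%997=0 h(90,68)=(90*31+68)%997=864 h(74,74)=(74*31+74)%997=374 -> [0, 864, 374]
  L2: h(0,864)=(0*31+864)%997=864 h(374,374)=(374*31+374)%997=4 -> [864, 4]
  L3: h(864,4)=(864*31+4)%997=866 -> [866]
  root=866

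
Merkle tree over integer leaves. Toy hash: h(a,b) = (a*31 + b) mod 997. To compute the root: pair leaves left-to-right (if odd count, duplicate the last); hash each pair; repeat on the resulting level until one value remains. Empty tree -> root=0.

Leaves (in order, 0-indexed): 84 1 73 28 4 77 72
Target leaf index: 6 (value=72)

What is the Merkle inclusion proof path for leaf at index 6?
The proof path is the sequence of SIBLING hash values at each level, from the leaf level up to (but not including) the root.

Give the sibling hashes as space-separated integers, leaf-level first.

Answer: 72 201 295

Derivation:
L0 (leaves): [84, 1, 73, 28, 4, 77, 72], target index=6
L1: h(84,1)=(84*31+1)%997=611 [pair 0] h(73,28)=(73*31+28)%997=297 [pair 1] h(4,77)=(4*31+77)%997=201 [pair 2] h(72,72)=(72*31+72)%997=310 [pair 3] -> [611, 297, 201, 310]
  Sibling for proof at L0: 72
L2: h(611,297)=(611*31+297)%997=295 [pair 0] h(201,310)=(201*31+310)%997=559 [pair 1] -> [295, 559]
  Sibling for proof at L1: 201
L3: h(295,559)=(295*31+559)%997=731 [pair 0] -> [731]
  Sibling for proof at L2: 295
Root: 731
Proof path (sibling hashes from leaf to root): [72, 201, 295]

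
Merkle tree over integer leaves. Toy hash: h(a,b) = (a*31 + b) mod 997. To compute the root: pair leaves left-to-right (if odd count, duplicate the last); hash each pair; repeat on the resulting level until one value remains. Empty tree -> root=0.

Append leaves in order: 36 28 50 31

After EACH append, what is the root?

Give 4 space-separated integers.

Answer: 36 147 175 156

Derivation:
After append 36 (leaves=[36]):
  L0: [36]
  root=36
After append 28 (leaves=[36, 28]):
  L0: [36, 28]
  L1: h(36,28)=(36*31+28)%997=147 -> [147]
  root=147
After append 50 (leaves=[36, 28, 50]):
  L0: [36, 28, 50]
  L1: h(36,28)=(36*31+28)%997=147 h(50,50)=(50*31+50)%997=603 -> [147, 603]
  L2: h(147,603)=(147*31+603)%997=175 -> [175]
  root=175
After append 31 (leaves=[36, 28, 50, 31]):
  L0: [36, 28, 50, 31]
  L1: h(36,28)=(36*31+28)%997=147 h(50,31)=(50*31+31)%997=584 -> [147, 584]
  L2: h(147,584)=(147*31+584)%997=156 -> [156]
  root=156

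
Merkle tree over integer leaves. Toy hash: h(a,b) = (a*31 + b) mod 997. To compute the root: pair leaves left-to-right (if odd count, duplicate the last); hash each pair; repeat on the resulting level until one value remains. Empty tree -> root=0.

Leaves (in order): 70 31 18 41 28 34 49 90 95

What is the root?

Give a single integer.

Answer: 449

Derivation:
L0: [70, 31, 18, 41, 28, 34, 49, 90, 95]
L1: h(70,31)=(70*31+31)%997=207 h(18,41)=(18*31+41)%997=599 h(28,34)=(28*31+34)%997=902 h(49,90)=(49*31+90)%997=612 h(95,95)=(95*31+95)%997=49 -> [207, 599, 902, 612, 49]
L2: h(207,599)=(207*31+599)%997=37 h(902,612)=(902*31+612)%997=658 h(49,49)=(49*31+49)%997=571 -> [37, 658, 571]
L3: h(37,658)=(37*31+658)%997=808 h(571,571)=(571*31+571)%997=326 -> [808, 326]
L4: h(808,326)=(808*31+326)%997=449 -> [449]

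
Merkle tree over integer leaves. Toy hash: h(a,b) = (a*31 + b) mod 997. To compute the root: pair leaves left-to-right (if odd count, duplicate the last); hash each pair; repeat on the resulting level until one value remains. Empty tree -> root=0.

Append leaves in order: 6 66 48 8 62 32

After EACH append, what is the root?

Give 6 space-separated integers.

Answer: 6 252 375 335 95 132

Derivation:
After append 6 (leaves=[6]):
  L0: [6]
  root=6
After append 66 (leaves=[6, 66]):
  L0: [6, 66]
  L1: h(6,66)=(6*31+66)%997=252 -> [252]
  root=252
After append 48 (leaves=[6, 66, 48]):
  L0: [6, 66, 48]
  L1: h(6,66)=(6*31+66)%997=252 h(48,48)=(48*31+48)%997=539 -> [252, 539]
  L2: h(252,539)=(252*31+539)%997=375 -> [375]
  root=375
After append 8 (leaves=[6, 66, 48, 8]):
  L0: [6, 66, 48, 8]
  L1: h(6,66)=(6*31+66)%997=252 h(48,8)=(48*31+8)%997=499 -> [252, 499]
  L2: h(252,499)=(252*31+499)%997=335 -> [335]
  root=335
After append 62 (leaves=[6, 66, 48, 8, 62]):
  L0: [6, 66, 48, 8, 62]
  L1: h(6,66)=(6*31+66)%997=252 h(48,8)=(48*31+8)%997=499 h(62,62)=(62*31+62)%997=987 -> [252, 499, 987]
  L2: h(252,499)=(252*31+499)%997=335 h(987,987)=(987*31+987)%997=677 -> [335, 677]
  L3: h(335,677)=(335*31+677)%997=95 -> [95]
  root=95
After append 32 (leaves=[6, 66, 48, 8, 62, 32]):
  L0: [6, 66, 48, 8, 62, 32]
  L1: h(6,66)=(6*31+66)%997=252 h(48,8)=(48*31+8)%997=499 h(62,32)=(62*31+32)%997=957 -> [252, 499, 957]
  L2: h(252,499)=(252*31+499)%997=335 h(957,957)=(957*31+957)%997=714 -> [335, 714]
  L3: h(335,714)=(335*31+714)%997=132 -> [132]
  root=132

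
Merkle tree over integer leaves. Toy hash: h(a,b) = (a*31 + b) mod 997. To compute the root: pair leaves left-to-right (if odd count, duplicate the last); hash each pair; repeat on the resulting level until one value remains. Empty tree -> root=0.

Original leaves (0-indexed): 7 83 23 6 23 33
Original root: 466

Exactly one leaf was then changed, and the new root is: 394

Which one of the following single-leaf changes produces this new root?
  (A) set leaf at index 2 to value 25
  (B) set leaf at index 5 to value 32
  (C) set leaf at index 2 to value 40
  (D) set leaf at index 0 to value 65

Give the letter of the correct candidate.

Original leaves: [7, 83, 23, 6, 23, 33]
Target new root: 394
Try each candidate change and compute the resulting root:
Candidate A: set leaf[2] = 25 -> leaves = [7, 83, 25, 6, 23, 33]
  L0: [7, 83, 25, 6, 23, 33]
  L1: h(7,83)=(7*31+83)%997=300 h(25,6)=(25*31+6)%997=781 h(23,33)=(23*31+33)%997=746 -> [300, 781, 746]
  L2: h(300,781)=(300*31+781)%997=111 h(746,746)=(746*31+746)%997=941 -> [111, 941]
  L3: h(111,941)=(111*31+941)%997=394 -> [394]
  root = 394 == target 394  ** MATCH **
Candidate B: set leaf[5] = 32 -> leaves = [7, 83, 23, 6, 23, 32]
  L0: [7, 83, 23, 6, 23, 32]
  L1: h(7,83)=(7*31+83)%997=300 h(23,6)=(23*31+6)%997=719 h(23,32)=(23*31+32)%997=745 -> [300, 719, 745]
  L2: h(300,719)=(300*31+719)%997=49 h(745,745)=(745*31+745)%997=909 -> [49, 909]
  L3: h(49,909)=(49*31+909)%997=434 -> [434]
  root = 434 != target 394
Candidate C: set leaf[2] = 40 -> leaves = [7, 83, 40, 6, 23, 33]
  L0: [7, 83, 40, 6, 23, 33]
  L1: h(7,83)=(7*31+83)%997=300 h(40,6)=(40*31+6)%997=249 h(23,33)=(23*31+33)%997=746 -> [300, 249, 746]
  L2: h(300,249)=(300*31+249)%997=576 h(746,746)=(746*31+746)%997=941 -> [576, 941]
  L3: h(576,941)=(576*31+941)%997=851 -> [851]
  root = 851 != target 394
Candidate D: set leaf[0] = 65 -> leaves = [65, 83, 23, 6, 23, 33]
  L0: [65, 83, 23, 6, 23, 33]
  L1: h(65,83)=(65*31+83)%997=104 h(23,6)=(23*31+6)%997=719 h(23,33)=(23*31+33)%997=746 -> [104, 719, 746]
  L2: h(104,719)=(104*31+719)%997=952 h(746,746)=(746*31+746)%997=941 -> [952, 941]
  L3: h(952,941)=(952*31+941)%997=543 -> [543]
  root = 543 != target 394
Candidate A produces the target root.

Answer: A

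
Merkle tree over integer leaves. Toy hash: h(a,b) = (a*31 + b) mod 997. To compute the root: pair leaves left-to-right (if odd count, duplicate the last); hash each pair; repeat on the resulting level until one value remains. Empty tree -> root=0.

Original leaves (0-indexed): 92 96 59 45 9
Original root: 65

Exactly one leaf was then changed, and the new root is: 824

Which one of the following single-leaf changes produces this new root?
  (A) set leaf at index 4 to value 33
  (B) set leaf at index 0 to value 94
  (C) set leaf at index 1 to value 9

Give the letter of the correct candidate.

Answer: B

Derivation:
Original leaves: [92, 96, 59, 45, 9]
Target new root: 824
Try each candidate change and compute the resulting root:
Candidate A: set leaf[4] = 33 -> leaves = [92, 96, 59, 45, 33]
  L0: [92, 96, 59, 45, 33]
  L1: h(92,96)=(92*31+96)%997=954 h(59,45)=(59*31+45)%997=877 h(33,33)=(33*31+33)%997=59 -> [954, 877, 59]
  L2: h(954,877)=(954*31+877)%997=541 h(59,59)=(59*31+59)%997=891 -> [541, 891]
  L3: h(541,891)=(541*31+891)%997=713 -> [713]
  root = 713 != target 824
Candidate B: set leaf[0] = 94 -> leaves = [94, 96, 59, 45, 9]
  L0: [94, 96, 59, 45, 9]
  L1: h(94,96)=(94*31+96)%997=19 h(59,45)=(59*31+45)%997=877 h(9,9)=(9*31+9)%997=288 -> [19, 877, 288]
  L2: h(19,877)=(19*31+877)%997=469 h(288,288)=(288*31+288)%997=243 -> [469, 243]
  L3: h(469,243)=(469*31+243)%997=824 -> [824]
  root = 824 == target 824  ** MATCH **
Candidate C: set leaf[1] = 9 -> leaves = [92, 9, 59, 45, 9]
  L0: [92, 9, 59, 45, 9]
  L1: h(92,9)=(92*31+9)%997=867 h(59,45)=(59*31+45)%997=877 h(9,9)=(9*31+9)%997=288 -> [867, 877, 288]
  L2: h(867,877)=(867*31+877)%997=835 h(288,288)=(288*31+288)%997=243 -> [835, 243]
  L3: h(835,243)=(835*31+243)%997=206 -> [206]
  root = 206 != target 824
Candidate B produces the target root.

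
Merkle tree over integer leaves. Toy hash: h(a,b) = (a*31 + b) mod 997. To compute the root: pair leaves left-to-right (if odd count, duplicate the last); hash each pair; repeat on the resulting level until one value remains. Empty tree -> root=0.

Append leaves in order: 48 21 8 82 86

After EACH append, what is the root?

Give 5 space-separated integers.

Answer: 48 512 176 250 102

Derivation:
After append 48 (leaves=[48]):
  L0: [48]
  root=48
After append 21 (leaves=[48, 21]):
  L0: [48, 21]
  L1: h(48,21)=(48*31+21)%997=512 -> [512]
  root=512
After append 8 (leaves=[48, 21, 8]):
  L0: [48, 21, 8]
  L1: h(48,21)=(48*31+21)%997=512 h(8,8)=(8*31+8)%997=256 -> [512, 256]
  L2: h(512,256)=(512*31+256)%997=176 -> [176]
  root=176
After append 82 (leaves=[48, 21, 8, 82]):
  L0: [48, 21, 8, 82]
  L1: h(48,21)=(48*31+21)%997=512 h(8,82)=(8*31+82)%997=330 -> [512, 330]
  L2: h(512,330)=(512*31+330)%997=250 -> [250]
  root=250
After append 86 (leaves=[48, 21, 8, 82, 86]):
  L0: [48, 21, 8, 82, 86]
  L1: h(48,21)=(48*31+21)%997=512 h(8,82)=(8*31+82)%997=330 h(86,86)=(86*31+86)%997=758 -> [512, 330, 758]
  L2: h(512,330)=(512*31+330)%997=250 h(758,758)=(758*31+758)%997=328 -> [250, 328]
  L3: h(250,328)=(250*31+328)%997=102 -> [102]
  root=102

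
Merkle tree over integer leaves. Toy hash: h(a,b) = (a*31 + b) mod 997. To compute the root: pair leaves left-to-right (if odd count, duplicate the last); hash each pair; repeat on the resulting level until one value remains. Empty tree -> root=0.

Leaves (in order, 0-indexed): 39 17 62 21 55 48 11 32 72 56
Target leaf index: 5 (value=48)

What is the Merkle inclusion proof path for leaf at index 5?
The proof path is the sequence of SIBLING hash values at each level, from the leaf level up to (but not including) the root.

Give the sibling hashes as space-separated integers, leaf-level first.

Answer: 55 373 69 959

Derivation:
L0 (leaves): [39, 17, 62, 21, 55, 48, 11, 32, 72, 56], target index=5
L1: h(39,17)=(39*31+17)%997=229 [pair 0] h(62,21)=(62*31+21)%997=946 [pair 1] h(55,48)=(55*31+48)%997=756 [pair 2] h(11,32)=(11*31+32)%997=373 [pair 3] h(72,56)=(72*31+56)%997=294 [pair 4] -> [229, 946, 756, 373, 294]
  Sibling for proof at L0: 55
L2: h(229,946)=(229*31+946)%997=69 [pair 0] h(756,373)=(756*31+373)%997=878 [pair 1] h(294,294)=(294*31+294)%997=435 [pair 2] -> [69, 878, 435]
  Sibling for proof at L1: 373
L3: h(69,878)=(69*31+878)%997=26 [pair 0] h(435,435)=(435*31+435)%997=959 [pair 1] -> [26, 959]
  Sibling for proof at L2: 69
L4: h(26,959)=(26*31+959)%997=768 [pair 0] -> [768]
  Sibling for proof at L3: 959
Root: 768
Proof path (sibling hashes from leaf to root): [55, 373, 69, 959]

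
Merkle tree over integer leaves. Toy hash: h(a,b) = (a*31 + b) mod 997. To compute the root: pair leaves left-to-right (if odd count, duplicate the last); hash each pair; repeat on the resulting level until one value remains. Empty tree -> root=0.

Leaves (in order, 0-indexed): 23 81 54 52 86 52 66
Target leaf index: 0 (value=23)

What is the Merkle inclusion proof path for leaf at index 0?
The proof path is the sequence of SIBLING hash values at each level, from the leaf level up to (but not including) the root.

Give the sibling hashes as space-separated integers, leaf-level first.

Answer: 81 729 628

Derivation:
L0 (leaves): [23, 81, 54, 52, 86, 52, 66], target index=0
L1: h(23,81)=(23*31+81)%997=794 [pair 0] h(54,52)=(54*31+52)%997=729 [pair 1] h(86,52)=(86*31+52)%997=724 [pair 2] h(66,66)=(66*31+66)%997=118 [pair 3] -> [794, 729, 724, 118]
  Sibling for proof at L0: 81
L2: h(794,729)=(794*31+729)%997=418 [pair 0] h(724,118)=(724*31+118)%997=628 [pair 1] -> [418, 628]
  Sibling for proof at L1: 729
L3: h(418,628)=(418*31+628)%997=625 [pair 0] -> [625]
  Sibling for proof at L2: 628
Root: 625
Proof path (sibling hashes from leaf to root): [81, 729, 628]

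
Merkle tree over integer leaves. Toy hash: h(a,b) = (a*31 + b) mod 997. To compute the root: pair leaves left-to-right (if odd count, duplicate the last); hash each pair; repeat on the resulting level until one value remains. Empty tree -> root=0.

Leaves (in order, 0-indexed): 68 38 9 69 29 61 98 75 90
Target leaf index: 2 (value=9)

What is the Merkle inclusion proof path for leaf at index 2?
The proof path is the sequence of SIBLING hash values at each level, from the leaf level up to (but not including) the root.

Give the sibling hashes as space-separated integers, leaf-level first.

L0 (leaves): [68, 38, 9, 69, 29, 61, 98, 75, 90], target index=2
L1: h(68,38)=(68*31+38)%997=152 [pair 0] h(9,69)=(9*31+69)%997=348 [pair 1] h(29,61)=(29*31+61)%997=960 [pair 2] h(98,75)=(98*31+75)%997=122 [pair 3] h(90,90)=(90*31+90)%997=886 [pair 4] -> [152, 348, 960, 122, 886]
  Sibling for proof at L0: 69
L2: h(152,348)=(152*31+348)%997=75 [pair 0] h(960,122)=(960*31+122)%997=969 [pair 1] h(886,886)=(886*31+886)%997=436 [pair 2] -> [75, 969, 436]
  Sibling for proof at L1: 152
L3: h(75,969)=(75*31+969)%997=303 [pair 0] h(436,436)=(436*31+436)%997=991 [pair 1] -> [303, 991]
  Sibling for proof at L2: 969
L4: h(303,991)=(303*31+991)%997=414 [pair 0] -> [414]
  Sibling for proof at L3: 991
Root: 414
Proof path (sibling hashes from leaf to root): [69, 152, 969, 991]

Answer: 69 152 969 991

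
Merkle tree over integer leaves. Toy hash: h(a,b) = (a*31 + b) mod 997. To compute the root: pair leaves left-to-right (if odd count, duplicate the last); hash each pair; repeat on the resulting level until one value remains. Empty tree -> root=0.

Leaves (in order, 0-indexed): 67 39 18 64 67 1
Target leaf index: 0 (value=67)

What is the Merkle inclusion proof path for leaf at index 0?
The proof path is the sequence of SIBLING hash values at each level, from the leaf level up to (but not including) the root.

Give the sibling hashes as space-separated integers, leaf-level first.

L0 (leaves): [67, 39, 18, 64, 67, 1], target index=0
L1: h(67,39)=(67*31+39)%997=122 [pair 0] h(18,64)=(18*31+64)%997=622 [pair 1] h(67,1)=(67*31+1)%997=84 [pair 2] -> [122, 622, 84]
  Sibling for proof at L0: 39
L2: h(122,622)=(122*31+622)%997=416 [pair 0] h(84,84)=(84*31+84)%997=694 [pair 1] -> [416, 694]
  Sibling for proof at L1: 622
L3: h(416,694)=(416*31+694)%997=629 [pair 0] -> [629]
  Sibling for proof at L2: 694
Root: 629
Proof path (sibling hashes from leaf to root): [39, 622, 694]

Answer: 39 622 694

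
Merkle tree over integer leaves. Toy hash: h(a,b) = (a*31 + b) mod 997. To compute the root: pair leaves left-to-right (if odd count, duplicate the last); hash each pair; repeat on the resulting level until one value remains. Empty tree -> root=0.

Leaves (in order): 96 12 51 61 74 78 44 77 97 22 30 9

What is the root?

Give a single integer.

Answer: 172

Derivation:
L0: [96, 12, 51, 61, 74, 78, 44, 77, 97, 22, 30, 9]
L1: h(96,12)=(96*31+12)%997=994 h(51,61)=(51*31+61)%997=645 h(74,78)=(74*31+78)%997=378 h(44,77)=(44*31+77)%997=444 h(97,22)=(97*31+22)%997=38 h(30,9)=(30*31+9)%997=939 -> [994, 645, 378, 444, 38, 939]
L2: h(994,645)=(994*31+645)%997=552 h(378,444)=(378*31+444)%997=198 h(38,939)=(38*31+939)%997=123 -> [552, 198, 123]
L3: h(552,198)=(552*31+198)%997=361 h(123,123)=(123*31+123)%997=945 -> [361, 945]
L4: h(361,945)=(361*31+945)%997=172 -> [172]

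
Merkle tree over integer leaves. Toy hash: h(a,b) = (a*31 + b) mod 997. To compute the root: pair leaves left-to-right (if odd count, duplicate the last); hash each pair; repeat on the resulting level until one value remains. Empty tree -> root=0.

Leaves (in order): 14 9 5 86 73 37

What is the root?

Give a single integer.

L0: [14, 9, 5, 86, 73, 37]
L1: h(14,9)=(14*31+9)%997=443 h(5,86)=(5*31+86)%997=241 h(73,37)=(73*31+37)%997=306 -> [443, 241, 306]
L2: h(443,241)=(443*31+241)%997=16 h(306,306)=(306*31+306)%997=819 -> [16, 819]
L3: h(16,819)=(16*31+819)%997=318 -> [318]

Answer: 318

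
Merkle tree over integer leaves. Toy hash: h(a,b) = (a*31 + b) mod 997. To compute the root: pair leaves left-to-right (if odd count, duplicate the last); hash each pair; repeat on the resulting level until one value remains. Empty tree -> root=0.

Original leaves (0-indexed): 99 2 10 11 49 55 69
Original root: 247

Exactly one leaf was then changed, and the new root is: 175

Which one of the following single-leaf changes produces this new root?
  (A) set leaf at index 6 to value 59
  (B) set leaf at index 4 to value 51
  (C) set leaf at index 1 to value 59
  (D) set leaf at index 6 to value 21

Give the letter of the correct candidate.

Answer: B

Derivation:
Original leaves: [99, 2, 10, 11, 49, 55, 69]
Target new root: 175
Try each candidate change and compute the resulting root:
Candidate A: set leaf[6] = 59 -> leaves = [99, 2, 10, 11, 49, 55, 59]
  L0: [99, 2, 10, 11, 49, 55, 59]
  L1: h(99,2)=(99*31+2)%997=80 h(10,11)=(10*31+11)%997=321 h(49,55)=(49*31+55)%997=577 h(59,59)=(59*31+59)%997=891 -> [80, 321, 577, 891]
  L2: h(80,321)=(80*31+321)%997=807 h(577,891)=(577*31+891)%997=832 -> [807, 832]
  L3: h(807,832)=(807*31+832)%997=924 -> [924]
  root = 924 != target 175
Candidate B: set leaf[4] = 51 -> leaves = [99, 2, 10, 11, 51, 55, 69]
  L0: [99, 2, 10, 11, 51, 55, 69]
  L1: h(99,2)=(99*31+2)%997=80 h(10,11)=(10*31+11)%997=321 h(51,55)=(51*31+55)%997=639 h(69,69)=(69*31+69)%997=214 -> [80, 321, 639, 214]
  L2: h(80,321)=(80*31+321)%997=807 h(639,214)=(639*31+214)%997=83 -> [807, 83]
  L3: h(807,83)=(807*31+83)%997=175 -> [175]
  root = 175 == target 175  ** MATCH **
Candidate C: set leaf[1] = 59 -> leaves = [99, 59, 10, 11, 49, 55, 69]
  L0: [99, 59, 10, 11, 49, 55, 69]
  L1: h(99,59)=(99*31+59)%997=137 h(10,11)=(10*31+11)%997=321 h(49,55)=(49*31+55)%997=577 h(69,69)=(69*31+69)%997=214 -> [137, 321, 577, 214]
  L2: h(137,321)=(137*31+321)%997=580 h(577,214)=(577*31+214)%997=155 -> [580, 155]
  L3: h(580,155)=(580*31+155)%997=189 -> [189]
  root = 189 != target 175
Candidate D: set leaf[6] = 21 -> leaves = [99, 2, 10, 11, 49, 55, 21]
  L0: [99, 2, 10, 11, 49, 55, 21]
  L1: h(99,2)=(99*31+2)%997=80 h(10,11)=(10*31+11)%997=321 h(49,55)=(49*31+55)%997=577 h(21,21)=(21*31+21)%997=672 -> [80, 321, 577, 672]
  L2: h(80,321)=(80*31+321)%997=807 h(577,672)=(577*31+672)%997=613 -> [807, 613]
  L3: h(807,613)=(807*31+613)%997=705 -> [705]
  root = 705 != target 175
Candidate B produces the target root.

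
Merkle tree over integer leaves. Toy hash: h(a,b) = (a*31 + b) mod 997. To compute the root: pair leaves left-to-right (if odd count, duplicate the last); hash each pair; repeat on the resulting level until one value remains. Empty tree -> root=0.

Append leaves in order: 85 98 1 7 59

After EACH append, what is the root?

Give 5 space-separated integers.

Answer: 85 739 10 16 95

Derivation:
After append 85 (leaves=[85]):
  L0: [85]
  root=85
After append 98 (leaves=[85, 98]):
  L0: [85, 98]
  L1: h(85,98)=(85*31+98)%997=739 -> [739]
  root=739
After append 1 (leaves=[85, 98, 1]):
  L0: [85, 98, 1]
  L1: h(85,98)=(85*31+98)%997=739 h(1,1)=(1*31+1)%997=32 -> [739, 32]
  L2: h(739,32)=(739*31+32)%997=10 -> [10]
  root=10
After append 7 (leaves=[85, 98, 1, 7]):
  L0: [85, 98, 1, 7]
  L1: h(85,98)=(85*31+98)%997=739 h(1,7)=(1*31+7)%997=38 -> [739, 38]
  L2: h(739,38)=(739*31+38)%997=16 -> [16]
  root=16
After append 59 (leaves=[85, 98, 1, 7, 59]):
  L0: [85, 98, 1, 7, 59]
  L1: h(85,98)=(85*31+98)%997=739 h(1,7)=(1*31+7)%997=38 h(59,59)=(59*31+59)%997=891 -> [739, 38, 891]
  L2: h(739,38)=(739*31+38)%997=16 h(891,891)=(891*31+891)%997=596 -> [16, 596]
  L3: h(16,596)=(16*31+596)%997=95 -> [95]
  root=95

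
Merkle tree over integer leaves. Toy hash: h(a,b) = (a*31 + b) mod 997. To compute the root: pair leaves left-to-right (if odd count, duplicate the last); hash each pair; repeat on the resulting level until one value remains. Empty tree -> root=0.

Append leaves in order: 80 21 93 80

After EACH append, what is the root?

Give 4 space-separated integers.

After append 80 (leaves=[80]):
  L0: [80]
  root=80
After append 21 (leaves=[80, 21]):
  L0: [80, 21]
  L1: h(80,21)=(80*31+21)%997=507 -> [507]
  root=507
After append 93 (leaves=[80, 21, 93]):
  L0: [80, 21, 93]
  L1: h(80,21)=(80*31+21)%997=507 h(93,93)=(93*31+93)%997=982 -> [507, 982]
  L2: h(507,982)=(507*31+982)%997=747 -> [747]
  root=747
After append 80 (leaves=[80, 21, 93, 80]):
  L0: [80, 21, 93, 80]
  L1: h(80,21)=(80*31+21)%997=507 h(93,80)=(93*31+80)%997=969 -> [507, 969]
  L2: h(507,969)=(507*31+969)%997=734 -> [734]
  root=734

Answer: 80 507 747 734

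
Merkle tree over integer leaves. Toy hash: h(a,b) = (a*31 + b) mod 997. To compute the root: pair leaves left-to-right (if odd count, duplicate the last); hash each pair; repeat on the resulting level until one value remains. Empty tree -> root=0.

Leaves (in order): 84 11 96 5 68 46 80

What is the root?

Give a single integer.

L0: [84, 11, 96, 5, 68, 46, 80]
L1: h(84,11)=(84*31+11)%997=621 h(96,5)=(96*31+5)%997=987 h(68,46)=(68*31+46)%997=160 h(80,80)=(80*31+80)%997=566 -> [621, 987, 160, 566]
L2: h(621,987)=(621*31+987)%997=298 h(160,566)=(160*31+566)%997=541 -> [298, 541]
L3: h(298,541)=(298*31+541)%997=806 -> [806]

Answer: 806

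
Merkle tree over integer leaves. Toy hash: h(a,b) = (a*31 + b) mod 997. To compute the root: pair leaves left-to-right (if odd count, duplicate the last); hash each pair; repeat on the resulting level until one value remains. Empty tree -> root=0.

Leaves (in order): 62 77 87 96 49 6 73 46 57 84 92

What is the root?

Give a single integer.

Answer: 489

Derivation:
L0: [62, 77, 87, 96, 49, 6, 73, 46, 57, 84, 92]
L1: h(62,77)=(62*31+77)%997=5 h(87,96)=(87*31+96)%997=799 h(49,6)=(49*31+6)%997=528 h(73,46)=(73*31+46)%997=315 h(57,84)=(57*31+84)%997=854 h(92,92)=(92*31+92)%997=950 -> [5, 799, 528, 315, 854, 950]
L2: h(5,799)=(5*31+799)%997=954 h(528,315)=(528*31+315)%997=731 h(854,950)=(854*31+950)%997=505 -> [954, 731, 505]
L3: h(954,731)=(954*31+731)%997=395 h(505,505)=(505*31+505)%997=208 -> [395, 208]
L4: h(395,208)=(395*31+208)%997=489 -> [489]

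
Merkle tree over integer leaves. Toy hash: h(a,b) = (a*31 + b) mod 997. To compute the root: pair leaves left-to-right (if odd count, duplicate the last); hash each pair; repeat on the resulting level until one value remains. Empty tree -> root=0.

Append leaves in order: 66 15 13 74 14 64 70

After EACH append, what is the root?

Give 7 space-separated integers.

Answer: 66 67 499 560 789 395 143

Derivation:
After append 66 (leaves=[66]):
  L0: [66]
  root=66
After append 15 (leaves=[66, 15]):
  L0: [66, 15]
  L1: h(66,15)=(66*31+15)%997=67 -> [67]
  root=67
After append 13 (leaves=[66, 15, 13]):
  L0: [66, 15, 13]
  L1: h(66,15)=(66*31+15)%997=67 h(13,13)=(13*31+13)%997=416 -> [67, 416]
  L2: h(67,416)=(67*31+416)%997=499 -> [499]
  root=499
After append 74 (leaves=[66, 15, 13, 74]):
  L0: [66, 15, 13, 74]
  L1: h(66,15)=(66*31+15)%997=67 h(13,74)=(13*31+74)%997=477 -> [67, 477]
  L2: h(67,477)=(67*31+477)%997=560 -> [560]
  root=560
After append 14 (leaves=[66, 15, 13, 74, 14]):
  L0: [66, 15, 13, 74, 14]
  L1: h(66,15)=(66*31+15)%997=67 h(13,74)=(13*31+74)%997=477 h(14,14)=(14*31+14)%997=448 -> [67, 477, 448]
  L2: h(67,477)=(67*31+477)%997=560 h(448,448)=(448*31+448)%997=378 -> [560, 378]
  L3: h(560,378)=(560*31+378)%997=789 -> [789]
  root=789
After append 64 (leaves=[66, 15, 13, 74, 14, 64]):
  L0: [66, 15, 13, 74, 14, 64]
  L1: h(66,15)=(66*31+15)%997=67 h(13,74)=(13*31+74)%997=477 h(14,64)=(14*31+64)%997=498 -> [67, 477, 498]
  L2: h(67,477)=(67*31+477)%997=560 h(498,498)=(498*31+498)%997=981 -> [560, 981]
  L3: h(560,981)=(560*31+981)%997=395 -> [395]
  root=395
After append 70 (leaves=[66, 15, 13, 74, 14, 64, 70]):
  L0: [66, 15, 13, 74, 14, 64, 70]
  L1: h(66,15)=(66*31+15)%997=67 h(13,74)=(13*31+74)%997=477 h(14,64)=(14*31+64)%997=498 h(70,70)=(70*31+70)%997=246 -> [67, 477, 498, 246]
  L2: h(67,477)=(67*31+477)%997=560 h(498,246)=(498*31+246)%997=729 -> [560, 729]
  L3: h(560,729)=(560*31+729)%997=143 -> [143]
  root=143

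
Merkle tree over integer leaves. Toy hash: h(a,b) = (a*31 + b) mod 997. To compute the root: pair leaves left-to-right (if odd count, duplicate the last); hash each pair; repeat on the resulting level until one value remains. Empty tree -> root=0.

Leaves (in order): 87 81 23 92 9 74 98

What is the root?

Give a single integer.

Answer: 840

Derivation:
L0: [87, 81, 23, 92, 9, 74, 98]
L1: h(87,81)=(87*31+81)%997=784 h(23,92)=(23*31+92)%997=805 h(9,74)=(9*31+74)%997=353 h(98,98)=(98*31+98)%997=145 -> [784, 805, 353, 145]
L2: h(784,805)=(784*31+805)%997=184 h(353,145)=(353*31+145)%997=121 -> [184, 121]
L3: h(184,121)=(184*31+121)%997=840 -> [840]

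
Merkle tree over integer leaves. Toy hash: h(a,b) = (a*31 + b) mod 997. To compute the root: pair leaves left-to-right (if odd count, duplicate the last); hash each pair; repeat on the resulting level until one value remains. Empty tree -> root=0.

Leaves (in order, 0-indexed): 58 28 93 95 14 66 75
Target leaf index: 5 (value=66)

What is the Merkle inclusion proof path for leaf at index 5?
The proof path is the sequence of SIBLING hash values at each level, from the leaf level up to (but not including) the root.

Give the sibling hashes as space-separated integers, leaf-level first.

L0 (leaves): [58, 28, 93, 95, 14, 66, 75], target index=5
L1: h(58,28)=(58*31+28)%997=829 [pair 0] h(93,95)=(93*31+95)%997=984 [pair 1] h(14,66)=(14*31+66)%997=500 [pair 2] h(75,75)=(75*31+75)%997=406 [pair 3] -> [829, 984, 500, 406]
  Sibling for proof at L0: 14
L2: h(829,984)=(829*31+984)%997=761 [pair 0] h(500,406)=(500*31+406)%997=951 [pair 1] -> [761, 951]
  Sibling for proof at L1: 406
L3: h(761,951)=(761*31+951)%997=614 [pair 0] -> [614]
  Sibling for proof at L2: 761
Root: 614
Proof path (sibling hashes from leaf to root): [14, 406, 761]

Answer: 14 406 761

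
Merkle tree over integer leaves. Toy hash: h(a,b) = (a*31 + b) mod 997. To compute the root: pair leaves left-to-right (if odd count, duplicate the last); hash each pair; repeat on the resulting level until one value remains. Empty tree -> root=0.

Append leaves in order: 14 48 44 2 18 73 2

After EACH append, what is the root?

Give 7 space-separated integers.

After append 14 (leaves=[14]):
  L0: [14]
  root=14
After append 48 (leaves=[14, 48]):
  L0: [14, 48]
  L1: h(14,48)=(14*31+48)%997=482 -> [482]
  root=482
After append 44 (leaves=[14, 48, 44]):
  L0: [14, 48, 44]
  L1: h(14,48)=(14*31+48)%997=482 h(44,44)=(44*31+44)%997=411 -> [482, 411]
  L2: h(482,411)=(482*31+411)%997=398 -> [398]
  root=398
After append 2 (leaves=[14, 48, 44, 2]):
  L0: [14, 48, 44, 2]
  L1: h(14,48)=(14*31+48)%997=482 h(44,2)=(44*31+2)%997=369 -> [482, 369]
  L2: h(482,369)=(482*31+369)%997=356 -> [356]
  root=356
After append 18 (leaves=[14, 48, 44, 2, 18]):
  L0: [14, 48, 44, 2, 18]
  L1: h(14,48)=(14*31+48)%997=482 h(44,2)=(44*31+2)%997=369 h(18,18)=(18*31+18)%997=576 -> [482, 369, 576]
  L2: h(482,369)=(482*31+369)%997=356 h(576,576)=(576*31+576)%997=486 -> [356, 486]
  L3: h(356,486)=(356*31+486)%997=555 -> [555]
  root=555
After append 73 (leaves=[14, 48, 44, 2, 18, 73]):
  L0: [14, 48, 44, 2, 18, 73]
  L1: h(14,48)=(14*31+48)%997=482 h(44,2)=(44*31+2)%997=369 h(18,73)=(18*31+73)%997=631 -> [482, 369, 631]
  L2: h(482,369)=(482*31+369)%997=356 h(631,631)=(631*31+631)%997=252 -> [356, 252]
  L3: h(356,252)=(356*31+252)%997=321 -> [321]
  root=321
After append 2 (leaves=[14, 48, 44, 2, 18, 73, 2]):
  L0: [14, 48, 44, 2, 18, 73, 2]
  L1: h(14,48)=(14*31+48)%997=482 h(44,2)=(44*31+2)%997=369 h(18,73)=(18*31+73)%997=631 h(2,2)=(2*31+2)%997=64 -> [482, 369, 631, 64]
  L2: h(482,369)=(482*31+369)%997=356 h(631,64)=(631*31+64)%997=682 -> [356, 682]
  L3: h(356,682)=(356*31+682)%997=751 -> [751]
  root=751

Answer: 14 482 398 356 555 321 751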